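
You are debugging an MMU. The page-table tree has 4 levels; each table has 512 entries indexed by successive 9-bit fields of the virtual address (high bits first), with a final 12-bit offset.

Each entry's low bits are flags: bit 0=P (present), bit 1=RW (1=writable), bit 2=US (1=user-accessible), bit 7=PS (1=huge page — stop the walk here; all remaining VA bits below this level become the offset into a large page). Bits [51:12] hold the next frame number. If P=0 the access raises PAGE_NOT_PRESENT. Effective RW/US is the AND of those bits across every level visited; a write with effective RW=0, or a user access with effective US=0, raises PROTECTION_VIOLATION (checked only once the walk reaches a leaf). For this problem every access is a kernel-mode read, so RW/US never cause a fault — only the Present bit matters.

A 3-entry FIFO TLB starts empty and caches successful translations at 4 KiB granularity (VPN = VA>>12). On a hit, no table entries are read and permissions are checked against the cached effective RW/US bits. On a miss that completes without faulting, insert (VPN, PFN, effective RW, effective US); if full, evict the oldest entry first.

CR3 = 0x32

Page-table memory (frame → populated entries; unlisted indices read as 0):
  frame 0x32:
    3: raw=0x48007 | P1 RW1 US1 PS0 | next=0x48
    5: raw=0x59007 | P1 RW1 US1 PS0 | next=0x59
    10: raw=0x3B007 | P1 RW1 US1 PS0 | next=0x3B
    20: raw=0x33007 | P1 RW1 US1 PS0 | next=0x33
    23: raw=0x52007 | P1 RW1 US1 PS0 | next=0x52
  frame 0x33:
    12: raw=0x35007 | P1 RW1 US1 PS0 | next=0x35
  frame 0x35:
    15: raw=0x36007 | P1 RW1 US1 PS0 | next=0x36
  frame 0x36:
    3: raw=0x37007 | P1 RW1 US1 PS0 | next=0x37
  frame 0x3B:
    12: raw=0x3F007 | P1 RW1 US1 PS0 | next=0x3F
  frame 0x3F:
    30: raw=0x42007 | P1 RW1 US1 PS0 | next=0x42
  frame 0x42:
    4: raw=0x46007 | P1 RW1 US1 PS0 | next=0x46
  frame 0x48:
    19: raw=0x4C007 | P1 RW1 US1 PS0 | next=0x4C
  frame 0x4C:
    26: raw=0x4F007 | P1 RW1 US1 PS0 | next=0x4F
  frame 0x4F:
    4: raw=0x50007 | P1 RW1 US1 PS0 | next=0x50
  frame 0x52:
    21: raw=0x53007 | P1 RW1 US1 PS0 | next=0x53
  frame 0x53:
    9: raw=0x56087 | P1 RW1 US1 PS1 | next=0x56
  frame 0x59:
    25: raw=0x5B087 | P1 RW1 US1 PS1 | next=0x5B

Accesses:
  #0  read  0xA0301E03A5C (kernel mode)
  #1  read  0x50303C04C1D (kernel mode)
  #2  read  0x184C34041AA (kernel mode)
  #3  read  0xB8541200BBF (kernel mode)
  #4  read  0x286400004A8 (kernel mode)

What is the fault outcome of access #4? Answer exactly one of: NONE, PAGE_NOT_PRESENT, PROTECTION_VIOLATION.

Walk each access:
#0 VA=0xA0301E03A5C (r,kernel):
  L0 @0x32[20] → 0x33007  P=1,RW=1,US=1,PS=0
  L1 @0x33[12] → 0x35007  P=1,RW=1,US=1,PS=0
  L2 @0x35[15] → 0x36007  P=1,RW=1,US=1,PS=0
  L3 @0x36[3] → 0x37007  P=1,RW=1,US=1,PS=0
  ⇒ phys 0x37A5C  [4 reads]
#1 VA=0x50303C04C1D (r,kernel):
  L0 @0x32[10] → 0x3B007  P=1,RW=1,US=1,PS=0
  L1 @0x3B[12] → 0x3F007  P=1,RW=1,US=1,PS=0
  L2 @0x3F[30] → 0x42007  P=1,RW=1,US=1,PS=0
  L3 @0x42[4] → 0x46007  P=1,RW=1,US=1,PS=0
  ⇒ phys 0x46C1D  [4 reads]
#2 VA=0x184C34041AA (r,kernel):
  L0 @0x32[3] → 0x48007  P=1,RW=1,US=1,PS=0
  L1 @0x48[19] → 0x4C007  P=1,RW=1,US=1,PS=0
  L2 @0x4C[26] → 0x4F007  P=1,RW=1,US=1,PS=0
  L3 @0x4F[4] → 0x50007  P=1,RW=1,US=1,PS=0
  ⇒ phys 0x501AA  [4 reads]
#3 VA=0xB8541200BBF (r,kernel):
  L0 @0x32[23] → 0x52007  P=1,RW=1,US=1,PS=0
  L1 @0x52[21] → 0x53007  P=1,RW=1,US=1,PS=0
  L2 @0x53[9] → 0x56087  P=1,RW=1,US=1,PS=1
  ⇒ phys 0x56BBF (huge @L2)  [3 reads]
#4 VA=0x286400004A8 (r,kernel):
  L0 @0x32[5] → 0x59007  P=1,RW=1,US=1,PS=0
  L1 @0x59[25] → 0x5B087  P=1,RW=1,US=1,PS=1
  ⇒ phys 0x5B4A8 (huge @L1)  [2 reads]

Access #4 fault: NONE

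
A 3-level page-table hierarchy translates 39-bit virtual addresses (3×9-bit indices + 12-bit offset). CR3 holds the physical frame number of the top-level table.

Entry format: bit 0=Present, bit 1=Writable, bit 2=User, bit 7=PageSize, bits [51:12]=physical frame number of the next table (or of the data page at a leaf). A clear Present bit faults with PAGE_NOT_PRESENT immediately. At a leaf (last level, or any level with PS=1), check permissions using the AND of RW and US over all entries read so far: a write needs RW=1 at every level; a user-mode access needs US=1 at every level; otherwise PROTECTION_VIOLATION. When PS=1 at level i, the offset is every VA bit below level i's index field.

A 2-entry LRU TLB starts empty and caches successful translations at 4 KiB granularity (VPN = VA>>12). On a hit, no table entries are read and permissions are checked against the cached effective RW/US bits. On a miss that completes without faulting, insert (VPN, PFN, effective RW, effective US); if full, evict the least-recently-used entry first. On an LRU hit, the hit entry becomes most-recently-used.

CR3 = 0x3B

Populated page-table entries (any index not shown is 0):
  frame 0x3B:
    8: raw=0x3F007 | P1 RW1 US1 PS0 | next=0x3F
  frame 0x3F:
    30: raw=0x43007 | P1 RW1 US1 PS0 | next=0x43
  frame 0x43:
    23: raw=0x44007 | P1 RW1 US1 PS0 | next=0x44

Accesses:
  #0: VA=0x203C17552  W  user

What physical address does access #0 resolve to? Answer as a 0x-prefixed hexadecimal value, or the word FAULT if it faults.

Walk each access:
#0 VA=0x203C17552 (w,user):
  L0: frame=0x3B idx=8 entry=0x3F007 [P=1 RW=1 US=1 PS=0]
  L1: frame=0x3F idx=30 entry=0x43007 [P=1 RW=1 US=1 PS=0]
  L2: frame=0x43 idx=23 entry=0x44007 [P=1 RW=1 US=1 PS=0]
  ✓ 0x44552  — 3 lookups

Access #0 PA: 0x44552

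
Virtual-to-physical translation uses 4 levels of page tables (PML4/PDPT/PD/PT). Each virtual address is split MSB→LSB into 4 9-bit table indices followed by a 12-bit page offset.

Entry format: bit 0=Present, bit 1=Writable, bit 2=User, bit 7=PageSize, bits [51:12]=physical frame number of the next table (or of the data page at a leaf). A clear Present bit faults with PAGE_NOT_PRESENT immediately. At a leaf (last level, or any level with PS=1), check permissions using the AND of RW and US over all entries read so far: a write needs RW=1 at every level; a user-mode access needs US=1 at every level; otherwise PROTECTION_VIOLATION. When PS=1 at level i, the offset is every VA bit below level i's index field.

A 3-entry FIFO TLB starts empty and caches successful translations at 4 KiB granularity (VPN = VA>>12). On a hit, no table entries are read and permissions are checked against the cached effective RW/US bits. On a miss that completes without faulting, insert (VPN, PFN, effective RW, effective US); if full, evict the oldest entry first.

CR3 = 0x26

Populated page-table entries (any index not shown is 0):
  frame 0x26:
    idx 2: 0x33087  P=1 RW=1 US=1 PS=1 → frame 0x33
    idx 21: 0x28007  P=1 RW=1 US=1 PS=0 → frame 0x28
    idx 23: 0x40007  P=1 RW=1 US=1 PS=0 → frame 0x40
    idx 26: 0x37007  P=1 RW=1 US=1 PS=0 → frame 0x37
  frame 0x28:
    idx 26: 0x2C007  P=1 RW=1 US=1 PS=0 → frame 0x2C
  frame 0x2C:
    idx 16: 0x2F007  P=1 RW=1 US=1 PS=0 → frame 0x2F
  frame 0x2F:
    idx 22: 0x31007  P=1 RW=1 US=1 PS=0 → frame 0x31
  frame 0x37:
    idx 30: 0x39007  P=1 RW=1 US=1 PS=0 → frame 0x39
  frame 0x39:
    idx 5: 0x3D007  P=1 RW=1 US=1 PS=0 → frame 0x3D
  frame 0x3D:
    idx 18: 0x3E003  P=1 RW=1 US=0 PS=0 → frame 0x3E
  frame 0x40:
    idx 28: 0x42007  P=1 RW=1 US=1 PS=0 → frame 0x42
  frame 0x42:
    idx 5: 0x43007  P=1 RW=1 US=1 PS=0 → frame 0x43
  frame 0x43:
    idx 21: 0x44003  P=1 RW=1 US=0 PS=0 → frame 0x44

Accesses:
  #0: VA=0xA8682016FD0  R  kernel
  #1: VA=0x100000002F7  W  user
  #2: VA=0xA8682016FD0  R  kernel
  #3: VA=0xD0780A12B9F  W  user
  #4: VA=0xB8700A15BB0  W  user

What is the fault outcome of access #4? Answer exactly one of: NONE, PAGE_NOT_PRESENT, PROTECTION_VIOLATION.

Trace:
#0 VA=0xA8682016FD0 (r,kernel):
  [0] read 0x26 idx=21: raw=0x28007 flags P=1 W=1 U=1 S=0
  [1] read 0x28 idx=26: raw=0x2C007 flags P=1 W=1 U=1 S=0
  [2] read 0x2C idx=16: raw=0x2F007 flags P=1 W=1 U=1 S=0
  [3] read 0x2F idx=22: raw=0x31007 flags P=1 W=1 U=1 S=0
  → PA=0x31FD0  (4 entries read)
#1 VA=0x100000002F7 (w,user):
  [0] read 0x26 idx=2: raw=0x33087 flags P=1 W=1 U=1 S=1
  → PA=0x332F7 (huge @L0)  (1 entries read)
#2 VA=0xA8682016FD0 (r,kernel):
  TLB hit vpn=0xA8682016 → PA=0x31FD0
#3 VA=0xD0780A12B9F (w,user):
  [0] read 0x26 idx=26: raw=0x37007 flags P=1 W=1 U=1 S=0
  [1] read 0x37 idx=30: raw=0x39007 flags P=1 W=1 U=1 S=0
  [2] read 0x39 idx=5: raw=0x3D007 flags P=1 W=1 U=1 S=0
  [3] read 0x3D idx=18: raw=0x3E003 flags P=1 W=1 U=0 S=0
  ⇒ fault: PROTECTION_VIOLATION  — 4 lookups
#4 VA=0xB8700A15BB0 (w,user):
  [0] read 0x26 idx=23: raw=0x40007 flags P=1 W=1 U=1 S=0
  [1] read 0x40 idx=28: raw=0x42007 flags P=1 W=1 U=1 S=0
  [2] read 0x42 idx=5: raw=0x43007 flags P=1 W=1 U=1 S=0
  [3] read 0x43 idx=21: raw=0x44003 flags P=1 W=1 U=0 S=0
  ⇒ fault: PROTECTION_VIOLATION  — 4 lookups

Access #4 fault: PROTECTION_VIOLATION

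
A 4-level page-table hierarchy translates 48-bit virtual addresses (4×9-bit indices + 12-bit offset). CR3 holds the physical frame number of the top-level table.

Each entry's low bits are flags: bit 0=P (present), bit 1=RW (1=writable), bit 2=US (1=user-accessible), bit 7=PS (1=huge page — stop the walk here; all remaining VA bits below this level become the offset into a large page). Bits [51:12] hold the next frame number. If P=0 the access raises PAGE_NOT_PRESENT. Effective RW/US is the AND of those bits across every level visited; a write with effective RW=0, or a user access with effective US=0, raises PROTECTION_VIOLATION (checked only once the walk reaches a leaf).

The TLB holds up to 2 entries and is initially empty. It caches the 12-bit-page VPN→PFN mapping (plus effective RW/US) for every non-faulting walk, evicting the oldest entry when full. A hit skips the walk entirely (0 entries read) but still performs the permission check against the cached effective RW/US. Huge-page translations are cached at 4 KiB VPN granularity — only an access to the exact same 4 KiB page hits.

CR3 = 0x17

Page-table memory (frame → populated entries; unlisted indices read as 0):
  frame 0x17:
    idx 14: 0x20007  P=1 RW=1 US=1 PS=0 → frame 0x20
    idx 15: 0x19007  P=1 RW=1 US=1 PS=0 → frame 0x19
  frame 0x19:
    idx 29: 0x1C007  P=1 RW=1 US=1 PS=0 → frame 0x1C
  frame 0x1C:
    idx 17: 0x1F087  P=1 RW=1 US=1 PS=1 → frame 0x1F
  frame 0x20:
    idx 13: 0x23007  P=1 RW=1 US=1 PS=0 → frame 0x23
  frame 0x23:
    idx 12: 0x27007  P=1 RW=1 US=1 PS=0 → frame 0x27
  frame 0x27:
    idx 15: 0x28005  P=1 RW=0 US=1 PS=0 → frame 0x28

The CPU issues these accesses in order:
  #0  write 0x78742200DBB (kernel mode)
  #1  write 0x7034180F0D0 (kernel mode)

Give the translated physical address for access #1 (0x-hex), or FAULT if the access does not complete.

Walk each access:
#0 VA=0x78742200DBB (w,kernel):
  [0] read 0x17 idx=15: raw=0x19007 flags P=1 W=1 U=1 S=0
  [1] read 0x19 idx=29: raw=0x1C007 flags P=1 W=1 U=1 S=0
  [2] read 0x1C idx=17: raw=0x1F087 flags P=1 W=1 U=1 S=1
  ✓ 0x1FDBB (huge @L2)  — 3 lookups
#1 VA=0x7034180F0D0 (w,kernel):
  [0] read 0x17 idx=14: raw=0x20007 flags P=1 W=1 U=1 S=0
  [1] read 0x20 idx=13: raw=0x23007 flags P=1 W=1 U=1 S=0
  [2] read 0x23 idx=12: raw=0x27007 flags P=1 W=1 U=1 S=0
  [3] read 0x27 idx=15: raw=0x28005 flags P=1 W=0 U=1 S=0
  ⇒ fault: PROTECTION_VIOLATION  — 4 lookups

Access #1 PA: FAULT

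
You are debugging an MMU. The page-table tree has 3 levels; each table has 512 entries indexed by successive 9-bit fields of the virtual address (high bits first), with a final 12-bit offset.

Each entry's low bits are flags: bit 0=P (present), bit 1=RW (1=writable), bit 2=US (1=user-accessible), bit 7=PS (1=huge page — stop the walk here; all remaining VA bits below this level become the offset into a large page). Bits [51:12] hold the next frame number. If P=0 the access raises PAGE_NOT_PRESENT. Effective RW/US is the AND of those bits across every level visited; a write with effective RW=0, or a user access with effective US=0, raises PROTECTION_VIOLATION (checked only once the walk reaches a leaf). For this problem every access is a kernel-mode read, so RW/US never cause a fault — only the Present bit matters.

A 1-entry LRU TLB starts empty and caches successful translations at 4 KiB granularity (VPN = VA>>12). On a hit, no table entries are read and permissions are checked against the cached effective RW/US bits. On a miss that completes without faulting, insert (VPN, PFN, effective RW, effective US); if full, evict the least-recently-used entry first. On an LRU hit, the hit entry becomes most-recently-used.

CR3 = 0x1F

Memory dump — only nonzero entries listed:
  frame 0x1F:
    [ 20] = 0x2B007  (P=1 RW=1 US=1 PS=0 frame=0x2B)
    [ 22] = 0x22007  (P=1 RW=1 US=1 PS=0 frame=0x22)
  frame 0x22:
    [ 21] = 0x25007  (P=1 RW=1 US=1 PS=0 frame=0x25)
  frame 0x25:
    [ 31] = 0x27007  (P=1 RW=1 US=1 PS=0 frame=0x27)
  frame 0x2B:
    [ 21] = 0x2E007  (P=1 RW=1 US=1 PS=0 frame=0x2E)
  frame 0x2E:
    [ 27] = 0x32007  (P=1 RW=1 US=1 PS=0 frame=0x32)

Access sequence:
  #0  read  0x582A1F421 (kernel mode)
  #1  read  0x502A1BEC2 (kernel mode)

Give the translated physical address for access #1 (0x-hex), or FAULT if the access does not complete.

Walk each access:
#0 VA=0x582A1F421 (r,kernel):
  lvl0: tbl 0x1F, slot 22 ⇒ 0x22007 (P1/RW1/US1/PS0)
  lvl1: tbl 0x22, slot 21 ⇒ 0x25007 (P1/RW1/US1/PS0)
  lvl2: tbl 0x25, slot 31 ⇒ 0x27007 (P1/RW1/US1/PS0)
  → PA=0x27421  (3 entries read)
#1 VA=0x502A1BEC2 (r,kernel):
  lvl0: tbl 0x1F, slot 20 ⇒ 0x2B007 (P1/RW1/US1/PS0)
  lvl1: tbl 0x2B, slot 21 ⇒ 0x2E007 (P1/RW1/US1/PS0)
  lvl2: tbl 0x2E, slot 27 ⇒ 0x32007 (P1/RW1/US1/PS0)
  → PA=0x32EC2  (3 entries read)

Access #1 PA: 0x32EC2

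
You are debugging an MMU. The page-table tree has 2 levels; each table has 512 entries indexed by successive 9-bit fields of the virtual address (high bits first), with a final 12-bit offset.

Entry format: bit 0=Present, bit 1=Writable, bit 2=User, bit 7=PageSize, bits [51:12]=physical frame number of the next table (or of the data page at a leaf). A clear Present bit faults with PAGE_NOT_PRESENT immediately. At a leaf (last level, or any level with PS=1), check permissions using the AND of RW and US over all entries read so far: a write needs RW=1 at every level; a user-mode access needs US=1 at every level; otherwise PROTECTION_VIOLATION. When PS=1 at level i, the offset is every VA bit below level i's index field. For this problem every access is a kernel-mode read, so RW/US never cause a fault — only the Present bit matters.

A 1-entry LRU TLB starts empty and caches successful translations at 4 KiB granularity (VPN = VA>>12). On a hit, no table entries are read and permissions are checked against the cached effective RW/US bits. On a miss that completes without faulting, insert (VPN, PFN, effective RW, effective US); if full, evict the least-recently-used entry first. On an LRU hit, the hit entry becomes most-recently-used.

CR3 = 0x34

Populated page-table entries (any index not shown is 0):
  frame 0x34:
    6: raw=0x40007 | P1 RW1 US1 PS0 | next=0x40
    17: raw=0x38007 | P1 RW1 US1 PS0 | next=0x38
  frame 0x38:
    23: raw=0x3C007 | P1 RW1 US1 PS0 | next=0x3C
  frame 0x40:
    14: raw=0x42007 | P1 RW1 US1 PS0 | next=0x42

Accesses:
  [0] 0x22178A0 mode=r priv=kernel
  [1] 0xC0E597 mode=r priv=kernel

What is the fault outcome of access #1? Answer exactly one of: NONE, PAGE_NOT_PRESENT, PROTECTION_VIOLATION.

Trace:
#0 VA=0x22178A0 (r,kernel):
  [0] read 0x34 idx=17: raw=0x38007 flags P=1 W=1 U=1 S=0
  [1] read 0x38 idx=23: raw=0x3C007 flags P=1 W=1 U=1 S=0
  → PA=0x3C8A0  (2 entries read)
#1 VA=0xC0E597 (r,kernel):
  [0] read 0x34 idx=6: raw=0x40007 flags P=1 W=1 U=1 S=0
  [1] read 0x40 idx=14: raw=0x42007 flags P=1 W=1 U=1 S=0
  → PA=0x42597  (2 entries read)

Access #1 fault: NONE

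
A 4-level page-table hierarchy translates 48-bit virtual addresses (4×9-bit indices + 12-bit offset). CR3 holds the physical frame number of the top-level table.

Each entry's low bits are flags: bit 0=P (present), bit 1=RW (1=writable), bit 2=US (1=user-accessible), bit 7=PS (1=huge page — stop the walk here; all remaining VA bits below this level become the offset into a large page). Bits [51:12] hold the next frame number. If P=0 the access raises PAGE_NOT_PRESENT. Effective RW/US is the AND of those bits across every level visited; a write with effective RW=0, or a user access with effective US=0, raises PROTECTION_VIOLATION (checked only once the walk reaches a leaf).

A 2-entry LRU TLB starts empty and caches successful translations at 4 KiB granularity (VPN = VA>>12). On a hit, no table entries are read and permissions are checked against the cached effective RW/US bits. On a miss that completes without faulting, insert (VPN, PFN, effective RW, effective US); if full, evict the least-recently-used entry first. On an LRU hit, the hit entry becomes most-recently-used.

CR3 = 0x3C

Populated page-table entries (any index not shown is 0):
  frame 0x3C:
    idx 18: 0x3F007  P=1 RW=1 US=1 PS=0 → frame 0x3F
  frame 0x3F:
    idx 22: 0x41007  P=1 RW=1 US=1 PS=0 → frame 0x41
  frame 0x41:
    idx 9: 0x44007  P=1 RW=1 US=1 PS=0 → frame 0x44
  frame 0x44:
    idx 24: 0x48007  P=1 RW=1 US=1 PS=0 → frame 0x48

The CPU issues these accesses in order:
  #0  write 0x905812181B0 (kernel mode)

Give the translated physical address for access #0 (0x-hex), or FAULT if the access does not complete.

Trace:
#0 VA=0x905812181B0 (w,kernel):
  L0 @0x3C[18] → 0x3F007  P=1,RW=1,US=1,PS=0
  L1 @0x3F[22] → 0x41007  P=1,RW=1,US=1,PS=0
  L2 @0x41[9] → 0x44007  P=1,RW=1,US=1,PS=0
  L3 @0x44[24] → 0x48007  P=1,RW=1,US=1,PS=0
  → PA=0x481B0  (4 entries read)

Access #0 PA: 0x481B0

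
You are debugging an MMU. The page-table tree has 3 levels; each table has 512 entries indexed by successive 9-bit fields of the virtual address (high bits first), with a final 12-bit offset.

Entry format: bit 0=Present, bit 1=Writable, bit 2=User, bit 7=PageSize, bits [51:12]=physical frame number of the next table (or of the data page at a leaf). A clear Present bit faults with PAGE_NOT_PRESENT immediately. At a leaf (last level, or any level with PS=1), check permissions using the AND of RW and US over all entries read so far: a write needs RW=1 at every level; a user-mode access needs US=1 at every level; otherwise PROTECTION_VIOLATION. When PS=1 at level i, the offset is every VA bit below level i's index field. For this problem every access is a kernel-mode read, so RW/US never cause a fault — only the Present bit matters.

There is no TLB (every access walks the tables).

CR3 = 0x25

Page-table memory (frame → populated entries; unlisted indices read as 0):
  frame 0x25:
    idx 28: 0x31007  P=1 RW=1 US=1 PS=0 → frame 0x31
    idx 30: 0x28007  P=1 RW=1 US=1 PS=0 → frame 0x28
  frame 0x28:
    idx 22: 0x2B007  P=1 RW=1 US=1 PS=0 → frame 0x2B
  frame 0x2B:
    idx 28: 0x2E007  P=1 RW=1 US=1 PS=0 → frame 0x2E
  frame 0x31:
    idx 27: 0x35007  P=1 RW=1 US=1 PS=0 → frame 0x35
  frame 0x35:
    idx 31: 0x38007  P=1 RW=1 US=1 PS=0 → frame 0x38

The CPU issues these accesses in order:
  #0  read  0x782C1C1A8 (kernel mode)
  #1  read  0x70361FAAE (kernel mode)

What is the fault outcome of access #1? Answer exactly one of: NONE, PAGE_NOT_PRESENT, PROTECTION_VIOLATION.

Trace:
#0 VA=0x782C1C1A8 (r,kernel):
  lvl0: tbl 0x25, slot 30 ⇒ 0x28007 (P1/RW1/US1/PS0)
  lvl1: tbl 0x28, slot 22 ⇒ 0x2B007 (P1/RW1/US1/PS0)
  lvl2: tbl 0x2B, slot 28 ⇒ 0x2E007 (P1/RW1/US1/PS0)
  ✓ 0x2E1A8  — 3 lookups
#1 VA=0x70361FAAE (r,kernel):
  lvl0: tbl 0x25, slot 28 ⇒ 0x31007 (P1/RW1/US1/PS0)
  lvl1: tbl 0x31, slot 27 ⇒ 0x35007 (P1/RW1/US1/PS0)
  lvl2: tbl 0x35, slot 31 ⇒ 0x38007 (P1/RW1/US1/PS0)
  ✓ 0x38AAE  — 3 lookups

Access #1 fault: NONE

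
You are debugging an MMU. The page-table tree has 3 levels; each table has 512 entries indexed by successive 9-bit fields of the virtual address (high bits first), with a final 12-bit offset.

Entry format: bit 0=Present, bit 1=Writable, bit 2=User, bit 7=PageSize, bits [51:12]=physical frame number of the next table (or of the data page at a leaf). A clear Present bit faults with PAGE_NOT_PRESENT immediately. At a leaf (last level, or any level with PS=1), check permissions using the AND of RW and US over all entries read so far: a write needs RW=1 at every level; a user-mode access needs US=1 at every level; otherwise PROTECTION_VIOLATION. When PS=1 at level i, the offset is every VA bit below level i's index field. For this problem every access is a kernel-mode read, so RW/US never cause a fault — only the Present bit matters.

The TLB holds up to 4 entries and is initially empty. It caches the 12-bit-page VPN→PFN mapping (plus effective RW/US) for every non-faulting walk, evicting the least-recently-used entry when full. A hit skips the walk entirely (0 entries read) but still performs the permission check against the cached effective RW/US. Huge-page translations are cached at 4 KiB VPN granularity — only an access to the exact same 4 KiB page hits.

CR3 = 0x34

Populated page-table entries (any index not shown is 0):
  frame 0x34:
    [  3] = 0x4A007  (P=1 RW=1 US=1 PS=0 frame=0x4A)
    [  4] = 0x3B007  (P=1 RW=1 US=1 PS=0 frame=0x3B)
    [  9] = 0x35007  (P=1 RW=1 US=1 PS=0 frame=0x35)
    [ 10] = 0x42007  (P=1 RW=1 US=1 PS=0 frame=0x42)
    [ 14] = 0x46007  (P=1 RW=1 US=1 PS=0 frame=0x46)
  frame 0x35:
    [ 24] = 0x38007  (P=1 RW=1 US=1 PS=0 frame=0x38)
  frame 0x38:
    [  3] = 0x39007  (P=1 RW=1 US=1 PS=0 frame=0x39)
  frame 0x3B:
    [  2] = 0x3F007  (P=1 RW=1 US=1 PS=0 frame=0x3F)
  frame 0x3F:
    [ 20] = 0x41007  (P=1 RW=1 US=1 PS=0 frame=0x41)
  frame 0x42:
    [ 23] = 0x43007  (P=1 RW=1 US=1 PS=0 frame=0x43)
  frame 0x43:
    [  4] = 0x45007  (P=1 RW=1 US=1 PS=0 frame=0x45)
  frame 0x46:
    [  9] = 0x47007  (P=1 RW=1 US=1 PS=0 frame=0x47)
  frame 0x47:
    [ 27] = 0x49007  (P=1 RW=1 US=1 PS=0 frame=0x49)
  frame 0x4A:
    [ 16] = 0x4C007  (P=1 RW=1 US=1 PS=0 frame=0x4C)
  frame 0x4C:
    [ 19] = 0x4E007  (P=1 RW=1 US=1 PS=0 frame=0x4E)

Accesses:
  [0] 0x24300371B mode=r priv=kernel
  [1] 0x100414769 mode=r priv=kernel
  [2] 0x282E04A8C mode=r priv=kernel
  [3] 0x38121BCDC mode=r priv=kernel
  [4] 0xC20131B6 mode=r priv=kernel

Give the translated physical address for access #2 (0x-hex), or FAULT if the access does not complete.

Per-access translation:
#0 VA=0x24300371B (r,kernel):
  L0 @0x34[9] → 0x35007  P=1,RW=1,US=1,PS=0
  L1 @0x35[24] → 0x38007  P=1,RW=1,US=1,PS=0
  L2 @0x38[3] → 0x39007  P=1,RW=1,US=1,PS=0
  → PA=0x3971B  (3 entries read)
#1 VA=0x100414769 (r,kernel):
  L0 @0x34[4] → 0x3B007  P=1,RW=1,US=1,PS=0
  L1 @0x3B[2] → 0x3F007  P=1,RW=1,US=1,PS=0
  L2 @0x3F[20] → 0x41007  P=1,RW=1,US=1,PS=0
  → PA=0x41769  (3 entries read)
#2 VA=0x282E04A8C (r,kernel):
  L0 @0x34[10] → 0x42007  P=1,RW=1,US=1,PS=0
  L1 @0x42[23] → 0x43007  P=1,RW=1,US=1,PS=0
  L2 @0x43[4] → 0x45007  P=1,RW=1,US=1,PS=0
  → PA=0x45A8C  (3 entries read)
#3 VA=0x38121BCDC (r,kernel):
  L0 @0x34[14] → 0x46007  P=1,RW=1,US=1,PS=0
  L1 @0x46[9] → 0x47007  P=1,RW=1,US=1,PS=0
  L2 @0x47[27] → 0x49007  P=1,RW=1,US=1,PS=0
  → PA=0x49CDC  (3 entries read)
#4 VA=0xC20131B6 (r,kernel):
  L0 @0x34[3] → 0x4A007  P=1,RW=1,US=1,PS=0
  L1 @0x4A[16] → 0x4C007  P=1,RW=1,US=1,PS=0
  L2 @0x4C[19] → 0x4E007  P=1,RW=1,US=1,PS=0
  → PA=0x4E1B6  (3 entries read)

Access #2 PA: 0x45A8C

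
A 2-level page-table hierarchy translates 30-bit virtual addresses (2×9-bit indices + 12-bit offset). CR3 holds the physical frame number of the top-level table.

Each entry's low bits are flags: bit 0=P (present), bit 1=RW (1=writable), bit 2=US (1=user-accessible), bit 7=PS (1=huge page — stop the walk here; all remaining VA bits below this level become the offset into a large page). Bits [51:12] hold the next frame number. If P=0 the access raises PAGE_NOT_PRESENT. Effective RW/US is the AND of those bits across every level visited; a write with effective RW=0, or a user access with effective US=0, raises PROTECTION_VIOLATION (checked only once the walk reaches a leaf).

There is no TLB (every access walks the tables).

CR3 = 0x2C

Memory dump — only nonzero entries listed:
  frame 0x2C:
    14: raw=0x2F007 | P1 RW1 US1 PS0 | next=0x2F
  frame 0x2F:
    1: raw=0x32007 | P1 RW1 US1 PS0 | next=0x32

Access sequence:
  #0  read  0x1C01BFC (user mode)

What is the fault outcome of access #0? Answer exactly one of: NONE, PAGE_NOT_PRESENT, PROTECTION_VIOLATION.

Walk each access:
#0 VA=0x1C01BFC (r,user):
  [0] read 0x2C idx=14: raw=0x2F007 flags P=1 W=1 U=1 S=0
  [1] read 0x2F idx=1: raw=0x32007 flags P=1 W=1 U=1 S=0
  ✓ 0x32BFC  — 2 lookups

Access #0 fault: NONE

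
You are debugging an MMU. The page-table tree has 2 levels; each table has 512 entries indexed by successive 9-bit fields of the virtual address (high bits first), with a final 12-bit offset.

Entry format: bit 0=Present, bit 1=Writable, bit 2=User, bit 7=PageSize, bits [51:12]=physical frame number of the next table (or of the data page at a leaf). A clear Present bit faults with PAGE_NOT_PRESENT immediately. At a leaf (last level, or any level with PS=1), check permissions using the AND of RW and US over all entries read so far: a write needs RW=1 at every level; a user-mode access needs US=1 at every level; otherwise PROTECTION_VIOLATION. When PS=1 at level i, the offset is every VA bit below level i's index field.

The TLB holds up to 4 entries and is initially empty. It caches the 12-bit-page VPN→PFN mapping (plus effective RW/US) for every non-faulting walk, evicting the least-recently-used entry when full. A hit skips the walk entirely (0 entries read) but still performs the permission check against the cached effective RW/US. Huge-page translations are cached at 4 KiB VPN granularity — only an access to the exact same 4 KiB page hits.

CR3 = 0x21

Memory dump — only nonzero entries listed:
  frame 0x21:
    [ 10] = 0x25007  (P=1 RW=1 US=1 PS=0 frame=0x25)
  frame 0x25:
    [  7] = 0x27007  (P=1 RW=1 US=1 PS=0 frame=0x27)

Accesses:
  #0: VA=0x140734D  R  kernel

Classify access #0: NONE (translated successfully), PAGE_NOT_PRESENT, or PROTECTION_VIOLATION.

Trace:
#0 VA=0x140734D (r,kernel):
  L0: frame=0x21 idx=10 entry=0x25007 [P=1 RW=1 US=1 PS=0]
  L1: frame=0x25 idx=7 entry=0x27007 [P=1 RW=1 US=1 PS=0]
  ✓ 0x2734D  — 2 lookups

Access #0 fault: NONE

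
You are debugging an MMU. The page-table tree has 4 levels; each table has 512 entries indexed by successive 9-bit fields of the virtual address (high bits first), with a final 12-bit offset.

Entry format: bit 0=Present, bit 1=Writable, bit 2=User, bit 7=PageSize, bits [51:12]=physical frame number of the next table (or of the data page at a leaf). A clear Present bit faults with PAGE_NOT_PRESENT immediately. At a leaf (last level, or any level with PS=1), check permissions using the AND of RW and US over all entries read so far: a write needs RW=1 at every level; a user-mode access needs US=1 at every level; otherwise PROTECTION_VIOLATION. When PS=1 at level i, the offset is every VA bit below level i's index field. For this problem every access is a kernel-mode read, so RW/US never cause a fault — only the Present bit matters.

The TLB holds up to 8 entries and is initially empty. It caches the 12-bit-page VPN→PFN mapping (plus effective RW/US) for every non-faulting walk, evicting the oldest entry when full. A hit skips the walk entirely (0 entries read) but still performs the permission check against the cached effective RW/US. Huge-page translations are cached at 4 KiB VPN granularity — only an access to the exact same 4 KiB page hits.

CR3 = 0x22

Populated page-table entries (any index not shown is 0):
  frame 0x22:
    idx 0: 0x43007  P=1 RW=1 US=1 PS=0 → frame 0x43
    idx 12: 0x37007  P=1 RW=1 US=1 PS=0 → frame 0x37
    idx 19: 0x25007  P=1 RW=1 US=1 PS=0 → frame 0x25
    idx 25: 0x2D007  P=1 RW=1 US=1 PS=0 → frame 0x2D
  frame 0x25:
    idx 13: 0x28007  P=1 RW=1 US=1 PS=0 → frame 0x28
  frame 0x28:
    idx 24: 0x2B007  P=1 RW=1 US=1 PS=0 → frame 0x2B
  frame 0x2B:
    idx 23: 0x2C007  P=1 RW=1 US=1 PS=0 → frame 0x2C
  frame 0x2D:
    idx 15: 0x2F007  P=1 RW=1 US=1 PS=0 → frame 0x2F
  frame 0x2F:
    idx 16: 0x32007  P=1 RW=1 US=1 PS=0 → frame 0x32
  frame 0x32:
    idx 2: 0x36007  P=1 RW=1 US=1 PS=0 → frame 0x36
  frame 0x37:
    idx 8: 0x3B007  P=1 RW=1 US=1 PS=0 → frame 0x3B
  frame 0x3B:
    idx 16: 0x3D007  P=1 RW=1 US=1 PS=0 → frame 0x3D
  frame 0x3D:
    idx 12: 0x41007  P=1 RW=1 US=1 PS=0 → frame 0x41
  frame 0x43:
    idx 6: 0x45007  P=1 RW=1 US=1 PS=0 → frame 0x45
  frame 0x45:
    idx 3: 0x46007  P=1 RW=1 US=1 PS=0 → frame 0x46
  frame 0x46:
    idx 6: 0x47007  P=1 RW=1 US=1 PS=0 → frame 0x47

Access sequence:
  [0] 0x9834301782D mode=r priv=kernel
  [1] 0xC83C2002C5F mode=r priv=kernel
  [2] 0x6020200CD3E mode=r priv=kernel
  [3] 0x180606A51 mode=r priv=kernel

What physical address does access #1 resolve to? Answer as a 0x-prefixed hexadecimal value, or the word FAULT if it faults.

Trace:
#0 VA=0x9834301782D (r,kernel):
  [0] read 0x22 idx=19: raw=0x25007 flags P=1 W=1 U=1 S=0
  [1] read 0x25 idx=13: raw=0x28007 flags P=1 W=1 U=1 S=0
  [2] read 0x28 idx=24: raw=0x2B007 flags P=1 W=1 U=1 S=0
  [3] read 0x2B idx=23: raw=0x2C007 flags P=1 W=1 U=1 S=0
  ✓ 0x2C82D  — 4 lookups
#1 VA=0xC83C2002C5F (r,kernel):
  [0] read 0x22 idx=25: raw=0x2D007 flags P=1 W=1 U=1 S=0
  [1] read 0x2D idx=15: raw=0x2F007 flags P=1 W=1 U=1 S=0
  [2] read 0x2F idx=16: raw=0x32007 flags P=1 W=1 U=1 S=0
  [3] read 0x32 idx=2: raw=0x36007 flags P=1 W=1 U=1 S=0
  ✓ 0x36C5F  — 4 lookups
#2 VA=0x6020200CD3E (r,kernel):
  [0] read 0x22 idx=12: raw=0x37007 flags P=1 W=1 U=1 S=0
  [1] read 0x37 idx=8: raw=0x3B007 flags P=1 W=1 U=1 S=0
  [2] read 0x3B idx=16: raw=0x3D007 flags P=1 W=1 U=1 S=0
  [3] read 0x3D idx=12: raw=0x41007 flags P=1 W=1 U=1 S=0
  ✓ 0x41D3E  — 4 lookups
#3 VA=0x180606A51 (r,kernel):
  [0] read 0x22 idx=0: raw=0x43007 flags P=1 W=1 U=1 S=0
  [1] read 0x43 idx=6: raw=0x45007 flags P=1 W=1 U=1 S=0
  [2] read 0x45 idx=3: raw=0x46007 flags P=1 W=1 U=1 S=0
  [3] read 0x46 idx=6: raw=0x47007 flags P=1 W=1 U=1 S=0
  ✓ 0x47A51  — 4 lookups

Access #1 PA: 0x36C5F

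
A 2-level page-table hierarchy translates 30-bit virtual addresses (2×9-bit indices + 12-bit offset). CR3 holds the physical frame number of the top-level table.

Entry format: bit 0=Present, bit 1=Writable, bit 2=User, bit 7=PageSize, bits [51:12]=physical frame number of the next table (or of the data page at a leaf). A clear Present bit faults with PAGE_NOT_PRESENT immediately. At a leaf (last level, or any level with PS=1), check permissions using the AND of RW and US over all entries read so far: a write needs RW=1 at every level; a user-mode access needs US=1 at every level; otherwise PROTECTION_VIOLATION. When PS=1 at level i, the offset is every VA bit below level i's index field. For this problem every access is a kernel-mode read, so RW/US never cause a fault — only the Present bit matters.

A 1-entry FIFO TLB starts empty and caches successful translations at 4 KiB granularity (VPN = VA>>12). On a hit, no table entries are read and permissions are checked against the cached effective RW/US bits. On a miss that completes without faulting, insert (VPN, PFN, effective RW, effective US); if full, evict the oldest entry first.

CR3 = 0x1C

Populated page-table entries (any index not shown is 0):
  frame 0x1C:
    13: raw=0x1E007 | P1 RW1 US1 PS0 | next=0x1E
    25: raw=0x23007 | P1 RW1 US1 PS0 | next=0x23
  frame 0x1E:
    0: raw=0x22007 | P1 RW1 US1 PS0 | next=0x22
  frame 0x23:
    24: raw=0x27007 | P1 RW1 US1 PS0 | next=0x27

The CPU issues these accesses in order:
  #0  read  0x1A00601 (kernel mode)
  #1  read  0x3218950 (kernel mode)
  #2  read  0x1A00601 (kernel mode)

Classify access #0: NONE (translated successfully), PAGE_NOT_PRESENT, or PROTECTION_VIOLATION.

Walk each access:
#0 VA=0x1A00601 (r,kernel):
  [0] read 0x1C idx=13: raw=0x1E007 flags P=1 W=1 U=1 S=0
  [1] read 0x1E idx=0: raw=0x22007 flags P=1 W=1 U=1 S=0
  → PA=0x22601  (2 entries read)
#1 VA=0x3218950 (r,kernel):
  [0] read 0x1C idx=25: raw=0x23007 flags P=1 W=1 U=1 S=0
  [1] read 0x23 idx=24: raw=0x27007 flags P=1 W=1 U=1 S=0
  → PA=0x27950  (2 entries read)
#2 VA=0x1A00601 (r,kernel):
  [0] read 0x1C idx=13: raw=0x1E007 flags P=1 W=1 U=1 S=0
  [1] read 0x1E idx=0: raw=0x22007 flags P=1 W=1 U=1 S=0
  → PA=0x22601  (2 entries read)

Access #0 fault: NONE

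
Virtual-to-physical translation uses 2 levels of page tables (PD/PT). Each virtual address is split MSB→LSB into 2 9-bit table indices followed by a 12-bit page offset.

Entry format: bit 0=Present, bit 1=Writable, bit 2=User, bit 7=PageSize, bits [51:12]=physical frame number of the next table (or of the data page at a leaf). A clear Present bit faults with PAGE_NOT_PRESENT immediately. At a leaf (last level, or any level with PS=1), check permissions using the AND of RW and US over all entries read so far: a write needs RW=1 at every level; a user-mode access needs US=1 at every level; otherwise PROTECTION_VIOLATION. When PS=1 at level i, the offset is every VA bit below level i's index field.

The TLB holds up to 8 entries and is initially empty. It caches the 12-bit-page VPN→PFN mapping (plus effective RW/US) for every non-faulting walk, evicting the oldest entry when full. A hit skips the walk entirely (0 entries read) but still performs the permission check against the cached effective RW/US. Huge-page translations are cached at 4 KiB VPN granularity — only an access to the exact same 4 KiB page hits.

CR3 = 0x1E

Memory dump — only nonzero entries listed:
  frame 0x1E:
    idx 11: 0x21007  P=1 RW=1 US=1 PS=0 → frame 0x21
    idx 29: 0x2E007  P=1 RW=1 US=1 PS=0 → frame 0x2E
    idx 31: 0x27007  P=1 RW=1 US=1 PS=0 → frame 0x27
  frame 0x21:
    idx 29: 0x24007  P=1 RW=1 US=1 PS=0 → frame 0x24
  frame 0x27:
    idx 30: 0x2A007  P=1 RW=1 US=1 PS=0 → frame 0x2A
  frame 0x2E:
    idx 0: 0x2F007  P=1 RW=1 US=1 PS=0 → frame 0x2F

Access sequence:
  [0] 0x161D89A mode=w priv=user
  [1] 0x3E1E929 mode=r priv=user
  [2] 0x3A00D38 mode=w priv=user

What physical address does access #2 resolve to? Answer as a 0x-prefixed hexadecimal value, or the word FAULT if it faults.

Per-access translation:
#0 VA=0x161D89A (w,user):
  lvl0: tbl 0x1E, slot 11 ⇒ 0x21007 (P1/RW1/US1/PS0)
  lvl1: tbl 0x21, slot 29 ⇒ 0x24007 (P1/RW1/US1/PS0)
  ⇒ phys 0x2489A  [2 reads]
#1 VA=0x3E1E929 (r,user):
  lvl0: tbl 0x1E, slot 31 ⇒ 0x27007 (P1/RW1/US1/PS0)
  lvl1: tbl 0x27, slot 30 ⇒ 0x2A007 (P1/RW1/US1/PS0)
  ⇒ phys 0x2A929  [2 reads]
#2 VA=0x3A00D38 (w,user):
  lvl0: tbl 0x1E, slot 29 ⇒ 0x2E007 (P1/RW1/US1/PS0)
  lvl1: tbl 0x2E, slot 0 ⇒ 0x2F007 (P1/RW1/US1/PS0)
  ⇒ phys 0x2FD38  [2 reads]

Access #2 PA: 0x2FD38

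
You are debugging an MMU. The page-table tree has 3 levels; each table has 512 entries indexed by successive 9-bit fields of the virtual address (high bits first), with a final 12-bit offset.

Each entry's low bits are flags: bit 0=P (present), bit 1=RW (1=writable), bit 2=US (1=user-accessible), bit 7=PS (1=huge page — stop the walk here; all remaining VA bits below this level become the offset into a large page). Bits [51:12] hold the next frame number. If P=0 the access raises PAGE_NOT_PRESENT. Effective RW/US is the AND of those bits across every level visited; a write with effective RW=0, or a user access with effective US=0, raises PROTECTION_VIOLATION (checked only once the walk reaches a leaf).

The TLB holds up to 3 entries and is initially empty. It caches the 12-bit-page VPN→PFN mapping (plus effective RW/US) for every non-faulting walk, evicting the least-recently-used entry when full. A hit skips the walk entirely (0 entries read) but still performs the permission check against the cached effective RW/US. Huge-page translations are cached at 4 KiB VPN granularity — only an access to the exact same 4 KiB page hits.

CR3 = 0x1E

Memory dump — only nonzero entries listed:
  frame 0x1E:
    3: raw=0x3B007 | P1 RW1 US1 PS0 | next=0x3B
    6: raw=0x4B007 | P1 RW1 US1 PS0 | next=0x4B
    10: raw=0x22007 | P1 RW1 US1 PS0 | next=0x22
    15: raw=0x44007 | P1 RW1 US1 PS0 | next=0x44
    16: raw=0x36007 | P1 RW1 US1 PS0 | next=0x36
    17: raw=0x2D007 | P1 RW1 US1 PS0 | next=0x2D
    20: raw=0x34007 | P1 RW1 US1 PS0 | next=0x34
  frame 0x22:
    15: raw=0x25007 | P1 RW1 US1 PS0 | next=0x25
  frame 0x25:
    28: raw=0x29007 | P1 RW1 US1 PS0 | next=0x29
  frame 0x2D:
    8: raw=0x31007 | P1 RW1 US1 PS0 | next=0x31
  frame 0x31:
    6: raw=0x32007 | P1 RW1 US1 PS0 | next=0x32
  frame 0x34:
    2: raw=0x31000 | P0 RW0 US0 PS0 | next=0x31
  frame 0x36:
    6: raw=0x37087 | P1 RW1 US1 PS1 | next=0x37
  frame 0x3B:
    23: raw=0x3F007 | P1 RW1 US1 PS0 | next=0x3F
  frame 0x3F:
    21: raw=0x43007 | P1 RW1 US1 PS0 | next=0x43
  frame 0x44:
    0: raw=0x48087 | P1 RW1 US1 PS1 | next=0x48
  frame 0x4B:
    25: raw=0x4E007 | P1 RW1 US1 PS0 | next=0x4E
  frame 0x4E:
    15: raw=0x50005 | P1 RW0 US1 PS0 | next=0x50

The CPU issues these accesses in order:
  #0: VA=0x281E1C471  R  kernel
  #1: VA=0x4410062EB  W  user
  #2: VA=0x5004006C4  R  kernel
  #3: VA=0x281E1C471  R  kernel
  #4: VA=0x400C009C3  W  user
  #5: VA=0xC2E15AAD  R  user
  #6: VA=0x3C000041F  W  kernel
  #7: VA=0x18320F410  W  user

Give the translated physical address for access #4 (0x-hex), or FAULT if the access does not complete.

Per-access translation:
#0 VA=0x281E1C471 (r,kernel):
  [0] read 0x1E idx=10: raw=0x22007 flags P=1 W=1 U=1 S=0
  [1] read 0x22 idx=15: raw=0x25007 flags P=1 W=1 U=1 S=0
  [2] read 0x25 idx=28: raw=0x29007 flags P=1 W=1 U=1 S=0
  → PA=0x29471  (3 entries read)
#1 VA=0x4410062EB (w,user):
  [0] read 0x1E idx=17: raw=0x2D007 flags P=1 W=1 U=1 S=0
  [1] read 0x2D idx=8: raw=0x31007 flags P=1 W=1 U=1 S=0
  [2] read 0x31 idx=6: raw=0x32007 flags P=1 W=1 U=1 S=0
  → PA=0x322EB  (3 entries read)
#2 VA=0x5004006C4 (r,kernel):
  [0] read 0x1E idx=20: raw=0x34007 flags P=1 W=1 U=1 S=0
  [1] read 0x34 idx=2: raw=0x31000 flags P=0 W=0 U=0 S=0
  ⇒ fault: PAGE_NOT_PRESENT  — 2 lookups
#3 VA=0x281E1C471 (r,kernel):
  TLB hit vpn=0x281E1C → PA=0x29471
#4 VA=0x400C009C3 (w,user):
  [0] read 0x1E idx=16: raw=0x36007 flags P=1 W=1 U=1 S=0
  [1] read 0x36 idx=6: raw=0x37087 flags P=1 W=1 U=1 S=1
  → PA=0x379C3 (huge @L1)  (2 entries read)
#5 VA=0xC2E15AAD (r,user):
  [0] read 0x1E idx=3: raw=0x3B007 flags P=1 W=1 U=1 S=0
  [1] read 0x3B idx=23: raw=0x3F007 flags P=1 W=1 U=1 S=0
  [2] read 0x3F idx=21: raw=0x43007 flags P=1 W=1 U=1 S=0
  → PA=0x43AAD  (3 entries read)
#6 VA=0x3C000041F (w,kernel):
  [0] read 0x1E idx=15: raw=0x44007 flags P=1 W=1 U=1 S=0
  [1] read 0x44 idx=0: raw=0x48087 flags P=1 W=1 U=1 S=1
  → PA=0x4841F (huge @L1)  (2 entries read)
#7 VA=0x18320F410 (w,user):
  [0] read 0x1E idx=6: raw=0x4B007 flags P=1 W=1 U=1 S=0
  [1] read 0x4B idx=25: raw=0x4E007 flags P=1 W=1 U=1 S=0
  [2] read 0x4E idx=15: raw=0x50005 flags P=1 W=0 U=1 S=0
  ⇒ fault: PROTECTION_VIOLATION  — 3 lookups

Access #4 PA: 0x379C3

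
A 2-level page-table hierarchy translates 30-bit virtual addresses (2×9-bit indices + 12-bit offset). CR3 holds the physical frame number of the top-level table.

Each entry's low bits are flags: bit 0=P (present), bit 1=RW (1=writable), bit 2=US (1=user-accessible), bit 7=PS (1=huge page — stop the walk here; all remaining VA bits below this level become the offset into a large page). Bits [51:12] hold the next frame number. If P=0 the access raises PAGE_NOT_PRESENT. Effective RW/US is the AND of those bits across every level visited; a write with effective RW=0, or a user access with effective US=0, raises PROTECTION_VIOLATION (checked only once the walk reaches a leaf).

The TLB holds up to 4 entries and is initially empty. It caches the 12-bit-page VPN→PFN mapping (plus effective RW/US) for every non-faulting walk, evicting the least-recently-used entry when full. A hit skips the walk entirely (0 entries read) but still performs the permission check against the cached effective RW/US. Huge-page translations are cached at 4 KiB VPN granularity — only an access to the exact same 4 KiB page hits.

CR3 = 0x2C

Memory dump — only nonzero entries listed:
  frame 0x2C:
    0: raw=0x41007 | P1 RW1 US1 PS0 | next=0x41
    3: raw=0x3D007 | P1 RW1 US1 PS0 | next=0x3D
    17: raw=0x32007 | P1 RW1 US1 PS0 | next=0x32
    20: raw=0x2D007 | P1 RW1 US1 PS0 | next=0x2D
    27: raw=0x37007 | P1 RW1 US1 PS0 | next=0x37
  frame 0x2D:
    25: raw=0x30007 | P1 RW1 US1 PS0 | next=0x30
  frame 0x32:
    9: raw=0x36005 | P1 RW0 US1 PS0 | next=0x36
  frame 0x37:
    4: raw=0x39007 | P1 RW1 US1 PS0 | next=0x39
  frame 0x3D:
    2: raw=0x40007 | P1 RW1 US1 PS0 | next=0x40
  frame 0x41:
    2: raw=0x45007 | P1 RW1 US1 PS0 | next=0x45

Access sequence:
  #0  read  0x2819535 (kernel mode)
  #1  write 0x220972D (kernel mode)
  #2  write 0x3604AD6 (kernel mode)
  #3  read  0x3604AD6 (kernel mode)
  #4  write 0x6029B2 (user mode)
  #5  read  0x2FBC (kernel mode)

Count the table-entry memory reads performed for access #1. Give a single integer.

Per-access translation:
#0 VA=0x2819535 (r,kernel):
  [0] read 0x2C idx=20: raw=0x2D007 flags P=1 W=1 U=1 S=0
  [1] read 0x2D idx=25: raw=0x30007 flags P=1 W=1 U=1 S=0
  ✓ 0x30535  — 2 lookups
#1 VA=0x220972D (w,kernel):
  [0] read 0x2C idx=17: raw=0x32007 flags P=1 W=1 U=1 S=0
  [1] read 0x32 idx=9: raw=0x36005 flags P=1 W=0 U=1 S=0
  → PROTECTION_VIOLATION  (2 entries read)
#2 VA=0x3604AD6 (w,kernel):
  [0] read 0x2C idx=27: raw=0x37007 flags P=1 W=1 U=1 S=0
  [1] read 0x37 idx=4: raw=0x39007 flags P=1 W=1 U=1 S=0
  ✓ 0x39AD6  — 2 lookups
#3 VA=0x3604AD6 (r,kernel):
  TLB hit vpn=0x3604 → PA=0x39AD6
#4 VA=0x6029B2 (w,user):
  [0] read 0x2C idx=3: raw=0x3D007 flags P=1 W=1 U=1 S=0
  [1] read 0x3D idx=2: raw=0x40007 flags P=1 W=1 U=1 S=0
  ✓ 0x409B2  — 2 lookups
#5 VA=0x2FBC (r,kernel):
  [0] read 0x2C idx=0: raw=0x41007 flags P=1 W=1 U=1 S=0
  [1] read 0x41 idx=2: raw=0x45007 flags P=1 W=1 U=1 S=0
  ✓ 0x45FBC  — 2 lookups

Entries read for #1: 2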